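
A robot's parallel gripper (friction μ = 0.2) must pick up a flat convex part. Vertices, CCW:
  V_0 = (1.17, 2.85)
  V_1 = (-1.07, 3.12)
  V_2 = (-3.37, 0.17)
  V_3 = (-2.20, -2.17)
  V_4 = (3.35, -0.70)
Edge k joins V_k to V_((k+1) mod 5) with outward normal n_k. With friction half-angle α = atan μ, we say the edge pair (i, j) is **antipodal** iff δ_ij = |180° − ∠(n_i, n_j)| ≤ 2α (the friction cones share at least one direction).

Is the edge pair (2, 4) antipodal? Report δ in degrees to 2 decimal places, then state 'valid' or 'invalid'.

α = atan 0.2 = 11.31°;  2α = 22.62°
edge 2: e_2 = (+1.17, -2.34);  n_2 = (-0.8944, -0.4472)
edge 4: e_4 = (-2.18, +3.55);  n_4 = (+0.8522, +0.5233)
∠(n_2, n_4) = 175.01°
δ = |180° − 175.01°| = 4.99°
4.99° ≤ 2α = 22.62°  →  valid

δ = 4.99°, valid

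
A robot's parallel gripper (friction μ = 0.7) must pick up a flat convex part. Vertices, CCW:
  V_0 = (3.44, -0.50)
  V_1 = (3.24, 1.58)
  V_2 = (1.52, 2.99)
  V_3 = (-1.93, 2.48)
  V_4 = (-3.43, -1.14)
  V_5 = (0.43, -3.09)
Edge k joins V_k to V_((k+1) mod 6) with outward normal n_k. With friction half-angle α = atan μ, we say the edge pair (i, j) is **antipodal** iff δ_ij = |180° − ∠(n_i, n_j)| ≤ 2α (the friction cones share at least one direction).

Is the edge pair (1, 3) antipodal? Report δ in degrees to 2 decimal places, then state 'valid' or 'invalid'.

α = atan 0.7 = 34.99°;  2α = 69.98°
edge 1: e_1 = (-1.72, +1.41);  n_1 = (+0.6340, +0.7734)
edge 3: e_3 = (-1.50, -3.62);  n_3 = (-0.9238, +0.3828)
∠(n_1, n_3) = 106.84°
δ = |180° − 106.84°| = 73.16°
73.16° > 2α = 69.98°  →  invalid

δ = 73.16°, invalid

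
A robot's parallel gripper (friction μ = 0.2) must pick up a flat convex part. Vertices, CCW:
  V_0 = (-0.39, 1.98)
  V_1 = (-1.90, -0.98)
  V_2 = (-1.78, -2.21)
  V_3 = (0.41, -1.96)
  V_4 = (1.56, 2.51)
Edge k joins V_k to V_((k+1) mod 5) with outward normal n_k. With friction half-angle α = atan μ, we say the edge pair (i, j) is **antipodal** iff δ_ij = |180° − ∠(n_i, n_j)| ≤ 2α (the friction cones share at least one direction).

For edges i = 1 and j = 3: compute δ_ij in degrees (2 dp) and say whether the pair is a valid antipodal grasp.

α = atan 0.2 = 11.31°;  2α = 22.62°
edge 1: e_1 = (+0.12, -1.23);  n_1 = (-0.9953, -0.0971)
edge 3: e_3 = (+1.15, +4.47);  n_3 = (+0.9685, -0.2492)
∠(n_1, n_3) = 160.00°
δ = |180° − 160.00°| = 20.00°
20.00° ≤ 2α = 22.62°  →  valid

δ = 20.00°, valid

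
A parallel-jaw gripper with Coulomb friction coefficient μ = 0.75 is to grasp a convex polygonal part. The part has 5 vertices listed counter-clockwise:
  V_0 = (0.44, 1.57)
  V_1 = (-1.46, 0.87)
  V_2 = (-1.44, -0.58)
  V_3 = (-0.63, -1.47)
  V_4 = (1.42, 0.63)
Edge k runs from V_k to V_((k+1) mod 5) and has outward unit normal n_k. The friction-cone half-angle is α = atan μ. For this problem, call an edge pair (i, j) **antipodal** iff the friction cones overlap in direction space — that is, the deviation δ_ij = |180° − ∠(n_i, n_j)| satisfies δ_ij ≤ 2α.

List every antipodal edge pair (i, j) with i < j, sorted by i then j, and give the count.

α = atan 0.75 = 36.87°;  2α = 73.74°
n_0 = (-0.3457, +0.9383)
n_1 = (-0.9999, -0.0138)
n_2 = (-0.7396, -0.6731)
n_3 = (+0.7156, -0.6985)
n_4 = (+0.6922, +0.7217)
  (0,1): δ = 109.43°  ·
  (0,2): δ = 67.92°  ✓
  (0,3): δ = 25.47°  ✓
  (0,4): δ = 115.97°  ·
  (1,2): δ = 138.48°  ·
  (1,3): δ = 45.10°  ✓
  (1,4): δ = 45.40°  ✓
  (2,3): δ = 86.62°  ·
  (2,4): δ = 3.89°  ✓
  (3,4): δ = 89.50°  ·
antipodal pairs: 5

count = 5; pairs: (0,2), (0,3), (1,3), (1,4), (2,4)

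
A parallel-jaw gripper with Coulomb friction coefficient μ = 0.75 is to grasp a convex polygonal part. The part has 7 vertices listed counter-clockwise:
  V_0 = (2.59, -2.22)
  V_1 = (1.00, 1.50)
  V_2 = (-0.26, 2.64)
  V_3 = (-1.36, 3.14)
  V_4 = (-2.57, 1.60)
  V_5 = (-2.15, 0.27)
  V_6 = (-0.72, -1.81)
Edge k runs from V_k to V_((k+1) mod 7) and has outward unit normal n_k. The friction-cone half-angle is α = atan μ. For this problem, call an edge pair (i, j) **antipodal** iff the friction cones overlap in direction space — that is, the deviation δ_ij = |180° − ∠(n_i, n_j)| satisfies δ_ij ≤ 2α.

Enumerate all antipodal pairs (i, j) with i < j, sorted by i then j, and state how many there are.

count = 11; pairs: (0,3), (0,4), (0,5), (0,6), (1,4), (1,5), (1,6), (2,4), (2,5), (2,6), (3,6)

α = atan 0.75 = 36.87°;  2α = 73.74°
n_0 = (+0.9195, +0.3930)
n_1 = (+0.6709, +0.7415)
n_2 = (+0.4138, +0.9104)
n_3 = (-0.7863, +0.6178)
n_4 = (-0.9536, -0.3011)
n_5 = (-0.8240, -0.5665)
n_6 = (-0.1229, -0.9924)
  (0,1): δ = 155.28°  ·
  (0,2): δ = 137.59°  ·
  (0,3): δ = 61.30°  ✓
  (0,4): δ = 5.62°  ✓
  (0,5): δ = 11.37°  ✓
  (0,6): δ = 59.80°  ✓
  (1,2): δ = 162.31°  ·
  (1,3): δ = 86.02°  ·
  (1,4): δ = 30.34°  ✓
  (1,5): δ = 13.35°  ✓
  (1,6): δ = 35.08°  ✓
  (2,3): δ = 103.71°  ·
  (2,4): δ = 48.03°  ✓
  (2,5): δ = 31.05°  ✓
  (2,6): δ = 17.38°  ✓
  (3,4): δ = 124.32°  ·
  (3,5): δ = 107.33°  ·
  (3,6): δ = 58.90°  ✓
  (4,5): δ = 163.02°  ·
  (4,6): δ = 114.59°  ·
  (5,6): δ = 131.57°  ·
antipodal pairs: 11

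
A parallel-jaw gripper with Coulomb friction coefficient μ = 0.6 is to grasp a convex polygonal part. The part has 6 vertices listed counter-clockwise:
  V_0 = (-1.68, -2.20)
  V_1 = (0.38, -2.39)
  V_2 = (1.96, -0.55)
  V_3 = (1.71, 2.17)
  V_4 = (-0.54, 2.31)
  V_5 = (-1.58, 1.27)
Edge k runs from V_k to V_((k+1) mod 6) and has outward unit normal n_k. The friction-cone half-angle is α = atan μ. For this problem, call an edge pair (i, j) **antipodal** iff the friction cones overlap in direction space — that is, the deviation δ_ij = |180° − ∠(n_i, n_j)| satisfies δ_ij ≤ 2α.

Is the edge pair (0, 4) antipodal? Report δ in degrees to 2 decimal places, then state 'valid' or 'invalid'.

δ = 50.27°, valid

α = atan 0.6 = 30.96°;  2α = 61.93°
edge 0: e_0 = (+2.06, -0.19);  n_0 = (-0.0918, -0.9958)
edge 4: e_4 = (-1.04, -1.04);  n_4 = (-0.7071, +0.7071)
∠(n_0, n_4) = 129.73°
δ = |180° − 129.73°| = 50.27°
50.27° ≤ 2α = 61.93°  →  valid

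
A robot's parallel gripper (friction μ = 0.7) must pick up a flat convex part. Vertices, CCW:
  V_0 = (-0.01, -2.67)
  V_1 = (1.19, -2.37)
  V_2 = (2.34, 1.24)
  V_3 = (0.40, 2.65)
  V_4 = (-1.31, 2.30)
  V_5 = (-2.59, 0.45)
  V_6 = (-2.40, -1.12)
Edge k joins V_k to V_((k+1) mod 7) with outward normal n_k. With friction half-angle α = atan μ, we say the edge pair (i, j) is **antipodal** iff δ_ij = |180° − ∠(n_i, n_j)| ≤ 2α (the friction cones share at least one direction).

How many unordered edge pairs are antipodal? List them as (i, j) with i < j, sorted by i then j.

α = atan 0.7 = 34.99°;  2α = 69.98°
n_0 = (+0.2425, -0.9701)
n_1 = (+0.9528, -0.3035)
n_2 = (+0.5879, +0.8089)
n_3 = (-0.2005, +0.9797)
n_4 = (-0.8224, +0.5690)
n_5 = (-0.9928, -0.1201)
n_6 = (-0.5441, -0.8390)
  (0,1): δ = 121.71°  ·
  (0,2): δ = 50.05°  ✓
  (0,3): δ = 2.47°  ✓
  (0,4): δ = 41.28°  ✓
  (0,5): δ = 82.86°  ·
  (0,6): δ = 133.00°  ·
  (1,2): δ = 108.34°  ·
  (1,3): δ = 60.76°  ✓
  (1,4): δ = 17.01°  ✓
  (1,5): δ = 24.57°  ✓
  (1,6): δ = 74.70°  ·
  (2,3): δ = 132.42°  ·
  (2,4): δ = 88.67°  ·
  (2,5): δ = 47.09°  ✓
  (2,6): δ = 3.04°  ✓
  (3,4): δ = 136.25°  ·
  (3,5): δ = 94.67°  ·
  (3,6): δ = 44.53°  ✓
  (4,5): δ = 138.42°  ·
  (4,6): δ = 88.29°  ·
  (5,6): δ = 129.87°  ·
antipodal pairs: 9

count = 9; pairs: (0,2), (0,3), (0,4), (1,3), (1,4), (1,5), (2,5), (2,6), (3,6)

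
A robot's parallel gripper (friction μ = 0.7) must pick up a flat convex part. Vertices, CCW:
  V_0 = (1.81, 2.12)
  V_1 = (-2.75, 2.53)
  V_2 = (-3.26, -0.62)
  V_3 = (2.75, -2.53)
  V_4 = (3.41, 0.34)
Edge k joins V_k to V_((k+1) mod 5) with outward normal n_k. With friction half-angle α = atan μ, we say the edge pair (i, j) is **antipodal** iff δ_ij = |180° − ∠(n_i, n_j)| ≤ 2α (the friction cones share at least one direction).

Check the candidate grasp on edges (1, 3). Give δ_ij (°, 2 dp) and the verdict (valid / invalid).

α = atan 0.7 = 34.99°;  2α = 69.98°
edge 1: e_1 = (-0.51, -3.15);  n_1 = (-0.9871, +0.1598)
edge 3: e_3 = (+0.66, +2.87);  n_3 = (+0.9746, -0.2241)
∠(n_1, n_3) = 176.25°
δ = |180° − 176.25°| = 3.75°
3.75° ≤ 2α = 69.98°  →  valid

δ = 3.75°, valid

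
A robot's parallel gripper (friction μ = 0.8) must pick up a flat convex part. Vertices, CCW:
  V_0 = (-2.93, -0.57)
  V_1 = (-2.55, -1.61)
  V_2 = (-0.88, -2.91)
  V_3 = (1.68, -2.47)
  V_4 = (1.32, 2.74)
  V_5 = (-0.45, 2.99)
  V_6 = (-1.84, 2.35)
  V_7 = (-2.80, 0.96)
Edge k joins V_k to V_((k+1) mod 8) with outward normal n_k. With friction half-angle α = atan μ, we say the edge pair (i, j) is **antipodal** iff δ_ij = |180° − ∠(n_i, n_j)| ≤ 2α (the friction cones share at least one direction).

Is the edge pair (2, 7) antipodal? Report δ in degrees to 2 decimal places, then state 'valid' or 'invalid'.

δ = 75.39°, valid

α = atan 0.8 = 38.66°;  2α = 77.32°
edge 2: e_2 = (+2.56, +0.44);  n_2 = (+0.1694, -0.9855)
edge 7: e_7 = (-0.13, -1.53);  n_7 = (-0.9964, +0.0847)
∠(n_2, n_7) = 104.61°
δ = |180° − 104.61°| = 75.39°
75.39° ≤ 2α = 77.32°  →  valid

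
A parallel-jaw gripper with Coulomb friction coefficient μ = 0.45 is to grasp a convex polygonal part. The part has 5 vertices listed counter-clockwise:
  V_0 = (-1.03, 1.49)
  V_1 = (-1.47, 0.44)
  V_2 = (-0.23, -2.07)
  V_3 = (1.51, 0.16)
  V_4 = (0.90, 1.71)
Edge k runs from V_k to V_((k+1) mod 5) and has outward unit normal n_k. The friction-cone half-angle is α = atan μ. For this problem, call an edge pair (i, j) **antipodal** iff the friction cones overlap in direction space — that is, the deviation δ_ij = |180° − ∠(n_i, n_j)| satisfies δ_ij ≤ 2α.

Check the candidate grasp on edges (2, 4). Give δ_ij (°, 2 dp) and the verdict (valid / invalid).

δ = 45.53°, valid

α = atan 0.45 = 24.23°;  2α = 48.46°
edge 2: e_2 = (+1.74, +2.23);  n_2 = (+0.7884, -0.6152)
edge 4: e_4 = (-1.93, -0.22);  n_4 = (-0.1133, +0.9936)
∠(n_2, n_4) = 134.47°
δ = |180° − 134.47°| = 45.53°
45.53° ≤ 2α = 48.46°  →  valid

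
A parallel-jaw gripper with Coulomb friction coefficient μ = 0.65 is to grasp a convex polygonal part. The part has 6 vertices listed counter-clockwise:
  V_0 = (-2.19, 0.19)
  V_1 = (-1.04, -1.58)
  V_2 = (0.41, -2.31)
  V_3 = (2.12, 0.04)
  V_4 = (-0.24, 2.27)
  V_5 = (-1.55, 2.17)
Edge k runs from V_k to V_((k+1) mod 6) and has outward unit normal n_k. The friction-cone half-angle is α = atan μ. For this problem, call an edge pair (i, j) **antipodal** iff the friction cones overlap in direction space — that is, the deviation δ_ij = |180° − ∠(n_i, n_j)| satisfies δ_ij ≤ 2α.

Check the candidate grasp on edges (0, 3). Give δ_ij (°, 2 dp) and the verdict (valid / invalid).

α = atan 0.65 = 33.02°;  2α = 66.05°
edge 0: e_0 = (+1.15, -1.77);  n_0 = (-0.8386, -0.5448)
edge 3: e_3 = (-2.36, +2.23);  n_3 = (+0.6868, +0.7268)
∠(n_0, n_3) = 166.39°
δ = |180° − 166.39°| = 13.61°
13.61° ≤ 2α = 66.05°  →  valid

δ = 13.61°, valid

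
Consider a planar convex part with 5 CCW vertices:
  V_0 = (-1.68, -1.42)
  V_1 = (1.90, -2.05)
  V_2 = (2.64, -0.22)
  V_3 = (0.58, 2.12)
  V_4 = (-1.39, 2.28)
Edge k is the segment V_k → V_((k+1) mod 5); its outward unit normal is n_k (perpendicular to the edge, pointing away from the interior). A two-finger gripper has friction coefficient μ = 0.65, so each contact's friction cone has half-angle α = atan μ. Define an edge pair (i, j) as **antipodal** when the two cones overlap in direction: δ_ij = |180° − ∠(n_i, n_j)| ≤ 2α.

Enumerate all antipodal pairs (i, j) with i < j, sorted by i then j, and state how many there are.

count = 4; pairs: (0,2), (0,3), (1,4), (2,4)

α = atan 0.65 = 33.02°;  2α = 66.05°
n_0 = (-0.1733, -0.9849)
n_1 = (+0.9271, -0.3749)
n_2 = (+0.7506, +0.6608)
n_3 = (+0.0810, +0.9967)
n_4 = (-0.9969, +0.0781)
  (0,1): δ = 102.04°  ·
  (0,2): δ = 38.66°  ✓
  (0,3): δ = 5.34°  ✓
  (0,4): δ = 95.50°  ·
  (1,2): δ = 116.62°  ·
  (1,3): δ = 72.63°  ·
  (1,4): δ = 17.54°  ✓
  (2,3): δ = 136.00°  ·
  (2,4): δ = 45.84°  ✓
  (3,4): δ = 89.84°  ·
antipodal pairs: 4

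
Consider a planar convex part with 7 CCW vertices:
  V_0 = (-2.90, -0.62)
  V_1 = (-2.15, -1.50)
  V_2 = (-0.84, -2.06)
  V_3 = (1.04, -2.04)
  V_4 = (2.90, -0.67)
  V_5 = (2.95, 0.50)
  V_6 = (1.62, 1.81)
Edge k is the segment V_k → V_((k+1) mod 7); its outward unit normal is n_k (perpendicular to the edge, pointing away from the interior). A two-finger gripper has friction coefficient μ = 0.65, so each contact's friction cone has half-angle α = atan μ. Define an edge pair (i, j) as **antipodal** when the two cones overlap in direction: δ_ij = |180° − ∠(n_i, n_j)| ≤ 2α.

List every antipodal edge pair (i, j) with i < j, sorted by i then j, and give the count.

count = 8; pairs: (0,4), (0,5), (1,5), (1,6), (2,5), (2,6), (3,6), (4,6)

α = atan 0.65 = 33.02°;  2α = 66.05°
n_0 = (-0.7611, -0.6487)
n_1 = (-0.3931, -0.9195)
n_2 = (+0.0106, -0.9999)
n_3 = (+0.5931, -0.8052)
n_4 = (+0.9991, -0.0427)
n_5 = (+0.7017, +0.7124)
n_6 = (-0.4735, +0.8808)
  (0,1): δ = 153.59°  ·
  (0,2): δ = 129.83°  ·
  (0,3): δ = 94.07°  ·
  (0,4): δ = 42.89°  ✓
  (0,5): δ = 4.99°  ✓
  (0,6): δ = 77.82°  ·
  (1,2): δ = 156.24°  ·
  (1,3): δ = 120.48°  ·
  (1,4): δ = 69.30°  ·
  (1,5): δ = 21.42°  ✓
  (1,6): δ = 51.41°  ✓
  (2,3): δ = 144.24°  ·
  (2,4): δ = 93.06°  ·
  (2,5): δ = 45.18°  ✓
  (2,6): δ = 27.65°  ✓
  (3,4): δ = 128.82°  ·
  (3,5): δ = 80.94°  ·
  (3,6): δ = 8.11°  ✓
  (4,5): δ = 132.12°  ·
  (4,6): δ = 59.29°  ✓
  (5,6): δ = 107.17°  ·
antipodal pairs: 8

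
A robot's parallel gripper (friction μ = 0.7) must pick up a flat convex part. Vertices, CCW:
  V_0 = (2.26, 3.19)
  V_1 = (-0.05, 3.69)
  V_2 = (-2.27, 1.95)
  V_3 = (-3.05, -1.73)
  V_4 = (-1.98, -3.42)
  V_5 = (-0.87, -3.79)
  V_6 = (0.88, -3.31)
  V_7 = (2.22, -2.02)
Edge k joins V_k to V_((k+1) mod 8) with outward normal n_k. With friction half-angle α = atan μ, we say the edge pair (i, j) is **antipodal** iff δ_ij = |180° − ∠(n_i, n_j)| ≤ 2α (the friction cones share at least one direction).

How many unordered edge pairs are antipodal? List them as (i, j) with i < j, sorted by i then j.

count = 12; pairs: (0,3), (0,4), (0,5), (0,6), (1,4), (1,5), (1,6), (1,7), (2,5), (2,6), (2,7), (3,7)

α = atan 0.7 = 34.99°;  2α = 69.98°
n_0 = (+0.2116, +0.9774)
n_1 = (-0.6169, +0.7871)
n_2 = (-0.9783, +0.2074)
n_3 = (-0.8449, -0.5349)
n_4 = (-0.3162, -0.9487)
n_5 = (+0.2645, -0.9644)
n_6 = (+0.6935, -0.7204)
n_7 = (+1.0000, -0.0077)
  (0,1): δ = 129.70°  ·
  (0,2): δ = 89.75°  ·
  (0,3): δ = 45.45°  ✓
  (0,4): δ = 6.22°  ✓
  (0,5): δ = 27.55°  ✓
  (0,6): δ = 56.12°  ✓
  (0,7): δ = 101.77°  ·
  (1,2): δ = 140.06°  ·
  (1,3): δ = 95.75°  ·
  (1,4): δ = 56.52°  ✓
  (1,5): δ = 22.75°  ✓
  (1,6): δ = 5.82°  ✓
  (1,7): δ = 51.47°  ✓
  (2,3): δ = 135.69°  ·
  (2,4): δ = 96.47°  ·
  (2,5): δ = 62.69°  ✓
  (2,6): δ = 34.12°  ✓
  (2,7): δ = 11.53°  ✓
  (3,4): δ = 140.77°  ·
  (3,5): δ = 107.00°  ·
  (3,6): δ = 78.43°  ·
  (3,7): δ = 32.78°  ✓
  (4,5): δ = 146.23°  ·
  (4,6): δ = 117.65°  ·
  (4,7): δ = 72.00°  ·
  (5,6): δ = 151.43°  ·
  (5,7): δ = 105.78°  ·
  (6,7): δ = 134.35°  ·
antipodal pairs: 12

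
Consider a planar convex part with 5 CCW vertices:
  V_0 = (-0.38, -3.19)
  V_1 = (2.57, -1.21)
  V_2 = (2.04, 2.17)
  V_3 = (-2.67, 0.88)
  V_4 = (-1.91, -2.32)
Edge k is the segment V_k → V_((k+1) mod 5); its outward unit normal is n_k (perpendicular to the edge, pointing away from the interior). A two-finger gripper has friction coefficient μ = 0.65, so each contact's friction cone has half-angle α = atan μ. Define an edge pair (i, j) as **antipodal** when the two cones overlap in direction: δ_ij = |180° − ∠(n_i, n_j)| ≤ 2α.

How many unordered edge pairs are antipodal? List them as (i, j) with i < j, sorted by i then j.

count = 4; pairs: (0,2), (1,3), (1,4), (2,4)

α = atan 0.65 = 33.02°;  2α = 66.05°
n_0 = (+0.5573, -0.8303)
n_1 = (+0.9879, +0.1549)
n_2 = (-0.2642, +0.9645)
n_3 = (-0.9729, -0.2311)
n_4 = (-0.4943, -0.8693)
  (0,1): δ = 114.96°  ·
  (0,2): δ = 18.55°  ✓
  (0,3): δ = 69.49°  ·
  (0,4): δ = 116.51°  ·
  (1,2): δ = 83.59°  ·
  (1,3): δ = 4.45°  ✓
  (1,4): δ = 51.46°  ✓
  (2,3): δ = 91.96°  ·
  (2,4): δ = 44.94°  ✓
  (3,4): δ = 132.98°  ·
antipodal pairs: 4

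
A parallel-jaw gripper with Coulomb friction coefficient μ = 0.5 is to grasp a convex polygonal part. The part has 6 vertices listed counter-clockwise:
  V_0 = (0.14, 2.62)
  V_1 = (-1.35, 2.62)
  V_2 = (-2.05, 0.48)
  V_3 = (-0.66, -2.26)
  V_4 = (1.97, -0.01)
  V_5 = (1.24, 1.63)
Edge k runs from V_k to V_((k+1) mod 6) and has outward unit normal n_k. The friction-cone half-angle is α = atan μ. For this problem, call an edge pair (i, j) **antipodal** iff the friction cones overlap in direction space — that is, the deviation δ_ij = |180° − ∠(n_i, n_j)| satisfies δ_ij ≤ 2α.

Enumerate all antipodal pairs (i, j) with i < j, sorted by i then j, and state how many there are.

count = 5; pairs: (0,3), (1,3), (1,4), (2,4), (2,5)

α = atan 0.5 = 26.57°;  2α = 53.13°
n_0 = (+0.0000, +1.0000)
n_1 = (-0.9504, +0.3109)
n_2 = (-0.8918, -0.4524)
n_3 = (+0.6501, -0.7599)
n_4 = (+0.9136, +0.4067)
n_5 = (+0.6690, +0.7433)
  (0,1): δ = 108.11°  ·
  (0,2): δ = 63.10°  ·
  (0,3): δ = 40.55°  ✓
  (0,4): δ = 113.99°  ·
  (0,5): δ = 138.01°  ·
  (1,2): δ = 134.99°  ·
  (1,3): δ = 31.34°  ✓
  (1,4): δ = 42.11°  ✓
  (1,5): δ = 66.13°  ·
  (2,3): δ = 76.35°  ·
  (2,4): δ = 2.90°  ✓
  (2,5): δ = 21.11°  ✓
  (3,4): δ = 106.55°  ·
  (3,5): δ = 82.53°  ·
  (4,5): δ = 155.98°  ·
antipodal pairs: 5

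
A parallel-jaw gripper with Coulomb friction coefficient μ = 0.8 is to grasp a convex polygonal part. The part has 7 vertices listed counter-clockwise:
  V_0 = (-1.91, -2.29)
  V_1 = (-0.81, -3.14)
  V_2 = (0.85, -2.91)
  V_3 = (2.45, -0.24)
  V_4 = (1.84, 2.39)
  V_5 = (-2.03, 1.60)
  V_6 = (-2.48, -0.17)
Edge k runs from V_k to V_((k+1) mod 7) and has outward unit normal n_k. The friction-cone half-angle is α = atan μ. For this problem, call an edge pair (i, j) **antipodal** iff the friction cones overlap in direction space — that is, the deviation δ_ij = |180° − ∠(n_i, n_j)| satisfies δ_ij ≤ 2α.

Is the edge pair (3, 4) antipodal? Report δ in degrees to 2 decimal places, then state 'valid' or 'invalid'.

δ = 91.52°, invalid

α = atan 0.8 = 38.66°;  2α = 77.32°
edge 3: e_3 = (-0.61, +2.63);  n_3 = (+0.9741, +0.2259)
edge 4: e_4 = (-3.87, -0.79);  n_4 = (-0.2000, +0.9798)
∠(n_3, n_4) = 88.48°
δ = |180° − 88.48°| = 91.52°
91.52° > 2α = 77.32°  →  invalid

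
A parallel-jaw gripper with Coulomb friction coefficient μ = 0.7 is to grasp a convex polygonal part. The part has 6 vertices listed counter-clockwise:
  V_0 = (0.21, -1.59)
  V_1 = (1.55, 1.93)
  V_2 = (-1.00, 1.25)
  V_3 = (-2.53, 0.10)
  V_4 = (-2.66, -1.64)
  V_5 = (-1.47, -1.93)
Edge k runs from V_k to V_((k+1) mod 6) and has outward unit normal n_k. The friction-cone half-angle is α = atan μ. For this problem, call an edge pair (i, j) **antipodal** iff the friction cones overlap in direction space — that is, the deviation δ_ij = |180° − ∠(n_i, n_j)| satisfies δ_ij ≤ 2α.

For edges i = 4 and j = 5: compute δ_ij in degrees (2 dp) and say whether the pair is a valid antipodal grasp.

δ = 154.86°, invalid

α = atan 0.7 = 34.99°;  2α = 69.98°
edge 4: e_4 = (+1.19, -0.29);  n_4 = (-0.2368, -0.9716)
edge 5: e_5 = (+1.68, +0.34);  n_5 = (+0.1984, -0.9801)
∠(n_4, n_5) = 25.14°
δ = |180° − 25.14°| = 154.86°
154.86° > 2α = 69.98°  →  invalid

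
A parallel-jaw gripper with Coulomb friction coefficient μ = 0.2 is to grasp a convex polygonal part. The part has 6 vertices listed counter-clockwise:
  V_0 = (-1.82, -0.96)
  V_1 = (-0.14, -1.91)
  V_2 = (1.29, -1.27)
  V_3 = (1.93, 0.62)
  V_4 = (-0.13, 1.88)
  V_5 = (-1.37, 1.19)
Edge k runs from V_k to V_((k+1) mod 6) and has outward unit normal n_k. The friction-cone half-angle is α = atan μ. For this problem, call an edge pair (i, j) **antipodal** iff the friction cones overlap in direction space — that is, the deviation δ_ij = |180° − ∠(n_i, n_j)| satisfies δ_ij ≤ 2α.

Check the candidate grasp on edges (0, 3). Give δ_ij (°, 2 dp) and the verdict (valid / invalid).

α = atan 0.2 = 11.31°;  2α = 22.62°
edge 0: e_0 = (+1.68, -0.95);  n_0 = (-0.4922, -0.8705)
edge 3: e_3 = (-2.06, +1.26);  n_3 = (+0.5218, +0.8531)
∠(n_0, n_3) = 178.04°
δ = |180° − 178.04°| = 1.96°
1.96° ≤ 2α = 22.62°  →  valid

δ = 1.96°, valid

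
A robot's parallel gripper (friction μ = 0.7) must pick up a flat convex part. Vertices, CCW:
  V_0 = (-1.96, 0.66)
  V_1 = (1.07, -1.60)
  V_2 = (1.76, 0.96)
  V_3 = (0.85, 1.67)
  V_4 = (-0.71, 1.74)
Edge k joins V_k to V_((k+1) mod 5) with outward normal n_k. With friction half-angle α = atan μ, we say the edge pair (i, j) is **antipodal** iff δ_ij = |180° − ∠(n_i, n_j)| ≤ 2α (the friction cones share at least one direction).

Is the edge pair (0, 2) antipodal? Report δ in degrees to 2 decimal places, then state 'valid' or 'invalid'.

δ = 1.24°, valid

α = atan 0.7 = 34.99°;  2α = 69.98°
edge 0: e_0 = (+3.03, -2.26);  n_0 = (-0.5979, -0.8016)
edge 2: e_2 = (-0.91, +0.71);  n_2 = (+0.6151, +0.7884)
∠(n_0, n_2) = 178.76°
δ = |180° − 178.76°| = 1.24°
1.24° ≤ 2α = 69.98°  →  valid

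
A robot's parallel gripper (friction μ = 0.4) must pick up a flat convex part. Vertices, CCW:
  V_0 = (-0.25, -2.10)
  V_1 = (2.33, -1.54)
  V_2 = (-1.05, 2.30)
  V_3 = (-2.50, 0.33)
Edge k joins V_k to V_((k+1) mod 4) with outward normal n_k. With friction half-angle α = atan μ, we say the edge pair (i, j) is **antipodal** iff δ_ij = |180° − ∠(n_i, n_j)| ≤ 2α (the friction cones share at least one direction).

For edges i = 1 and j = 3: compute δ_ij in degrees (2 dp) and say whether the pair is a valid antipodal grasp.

α = atan 0.4 = 21.80°;  2α = 43.60°
edge 1: e_1 = (-3.38, +3.84);  n_1 = (+0.7506, +0.6607)
edge 3: e_3 = (+2.25, -2.43);  n_3 = (-0.7338, -0.6794)
∠(n_1, n_3) = 178.56°
δ = |180° − 178.56°| = 1.44°
1.44° ≤ 2α = 43.60°  →  valid

δ = 1.44°, valid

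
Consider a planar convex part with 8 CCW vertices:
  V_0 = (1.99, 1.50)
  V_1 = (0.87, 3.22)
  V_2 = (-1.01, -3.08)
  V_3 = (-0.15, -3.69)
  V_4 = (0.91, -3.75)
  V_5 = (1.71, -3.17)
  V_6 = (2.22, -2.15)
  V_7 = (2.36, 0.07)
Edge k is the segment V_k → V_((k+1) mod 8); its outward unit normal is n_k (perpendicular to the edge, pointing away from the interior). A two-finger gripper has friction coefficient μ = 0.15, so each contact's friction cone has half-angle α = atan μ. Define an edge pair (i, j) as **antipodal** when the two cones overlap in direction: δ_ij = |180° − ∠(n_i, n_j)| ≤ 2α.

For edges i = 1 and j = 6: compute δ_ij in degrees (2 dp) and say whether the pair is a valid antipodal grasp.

δ = 13.01°, valid

α = atan 0.15 = 8.53°;  2α = 17.06°
edge 1: e_1 = (-1.88, -6.30);  n_1 = (-0.9582, +0.2860)
edge 6: e_6 = (+0.14, +2.22);  n_6 = (+0.9980, -0.0629)
∠(n_1, n_6) = 166.99°
δ = |180° − 166.99°| = 13.01°
13.01° ≤ 2α = 17.06°  →  valid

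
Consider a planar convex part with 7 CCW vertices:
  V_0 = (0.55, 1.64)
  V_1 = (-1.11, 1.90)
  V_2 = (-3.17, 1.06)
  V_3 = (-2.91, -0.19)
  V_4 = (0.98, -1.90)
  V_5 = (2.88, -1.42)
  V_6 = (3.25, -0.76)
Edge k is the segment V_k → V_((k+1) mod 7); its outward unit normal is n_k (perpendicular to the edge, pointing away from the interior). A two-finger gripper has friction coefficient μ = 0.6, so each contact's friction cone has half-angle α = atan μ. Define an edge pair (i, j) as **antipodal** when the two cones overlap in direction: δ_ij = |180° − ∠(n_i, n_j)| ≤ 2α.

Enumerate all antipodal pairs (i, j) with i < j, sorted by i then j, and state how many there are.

count = 9; pairs: (0,3), (0,4), (1,3), (1,4), (1,5), (2,5), (2,6), (3,6), (4,6)

α = atan 0.6 = 30.96°;  2α = 61.93°
n_0 = (+0.1547, +0.9880)
n_1 = (-0.3776, +0.9260)
n_2 = (-0.9790, -0.2036)
n_3 = (-0.4024, -0.9155)
n_4 = (+0.2449, -0.9695)
n_5 = (+0.8723, -0.4890)
n_6 = (+0.6644, +0.7474)
  (0,1): δ = 148.91°  ·
  (0,2): δ = 69.35°  ·
  (0,3): δ = 14.83°  ✓
  (0,4): δ = 23.08°  ✓
  (0,5): δ = 69.63°  ·
  (0,6): δ = 147.27°  ·
  (1,2): δ = 100.43°  ·
  (1,3): δ = 45.91°  ✓
  (1,4): δ = 8.01°  ✓
  (1,5): δ = 38.54°  ✓
  (1,6): δ = 116.18°  ·
  (2,3): δ = 125.48°  ·
  (2,4): δ = 87.57°  ·
  (2,5): δ = 41.03°  ✓
  (2,6): δ = 36.62°  ✓
  (3,4): δ = 142.09°  ·
  (3,5): δ = 95.55°  ·
  (3,6): δ = 17.90°  ✓
  (4,5): δ = 133.45°  ·
  (4,6): δ = 55.81°  ✓
  (5,6): δ = 102.36°  ·
antipodal pairs: 9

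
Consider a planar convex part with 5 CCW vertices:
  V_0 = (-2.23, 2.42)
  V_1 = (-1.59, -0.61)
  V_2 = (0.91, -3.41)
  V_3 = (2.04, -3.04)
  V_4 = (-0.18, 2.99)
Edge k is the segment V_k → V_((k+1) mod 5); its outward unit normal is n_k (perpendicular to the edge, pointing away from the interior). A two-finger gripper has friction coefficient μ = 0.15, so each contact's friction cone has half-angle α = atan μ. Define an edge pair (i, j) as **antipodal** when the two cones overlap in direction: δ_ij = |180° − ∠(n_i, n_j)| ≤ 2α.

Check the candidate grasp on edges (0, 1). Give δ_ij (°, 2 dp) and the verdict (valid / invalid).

δ = 150.17°, invalid

α = atan 0.15 = 8.53°;  2α = 17.06°
edge 0: e_0 = (+0.64, -3.03);  n_0 = (-0.9784, -0.2067)
edge 1: e_1 = (+2.50, -2.80);  n_1 = (-0.7459, -0.6660)
∠(n_0, n_1) = 29.83°
δ = |180° − 29.83°| = 150.17°
150.17° > 2α = 17.06°  →  invalid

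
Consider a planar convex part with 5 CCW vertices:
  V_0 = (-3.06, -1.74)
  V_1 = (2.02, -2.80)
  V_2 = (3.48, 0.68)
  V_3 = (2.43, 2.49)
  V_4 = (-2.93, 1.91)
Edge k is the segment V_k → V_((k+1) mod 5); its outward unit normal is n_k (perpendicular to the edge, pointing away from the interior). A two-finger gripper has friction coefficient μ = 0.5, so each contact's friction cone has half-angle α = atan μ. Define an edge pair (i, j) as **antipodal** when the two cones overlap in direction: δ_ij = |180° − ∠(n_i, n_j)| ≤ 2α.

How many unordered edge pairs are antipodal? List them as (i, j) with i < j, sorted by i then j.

α = atan 0.5 = 26.57°;  2α = 53.13°
n_0 = (-0.2043, -0.9789)
n_1 = (+0.9221, -0.3869)
n_2 = (+0.8650, +0.5018)
n_3 = (-0.1076, +0.9942)
n_4 = (-0.9994, +0.0356)
  (0,1): δ = 100.97°  ·
  (0,2): δ = 48.10°  ✓
  (0,3): δ = 17.96°  ✓
  (0,4): δ = 99.75°  ·
  (1,2): δ = 127.12°  ·
  (1,3): δ = 61.06°  ·
  (1,4): δ = 20.72°  ✓
  (2,3): δ = 113.94°  ·
  (2,4): δ = 32.16°  ✓
  (3,4): δ = 98.22°  ·
antipodal pairs: 4

count = 4; pairs: (0,2), (0,3), (1,4), (2,4)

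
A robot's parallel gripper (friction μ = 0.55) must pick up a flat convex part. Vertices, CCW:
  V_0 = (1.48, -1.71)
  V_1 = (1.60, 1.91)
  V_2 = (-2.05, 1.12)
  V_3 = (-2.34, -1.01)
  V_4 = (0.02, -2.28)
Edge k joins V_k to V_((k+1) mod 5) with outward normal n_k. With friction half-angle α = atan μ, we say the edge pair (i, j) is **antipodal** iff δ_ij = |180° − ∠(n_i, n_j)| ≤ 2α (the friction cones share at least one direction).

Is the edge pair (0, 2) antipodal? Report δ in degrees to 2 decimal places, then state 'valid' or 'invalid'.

α = atan 0.55 = 28.81°;  2α = 57.62°
edge 0: e_0 = (+0.12, +3.62);  n_0 = (+0.9995, -0.0331)
edge 2: e_2 = (-0.29, -2.13);  n_2 = (-0.9909, +0.1349)
∠(n_0, n_2) = 174.15°
δ = |180° − 174.15°| = 5.85°
5.85° ≤ 2α = 57.62°  →  valid

δ = 5.85°, valid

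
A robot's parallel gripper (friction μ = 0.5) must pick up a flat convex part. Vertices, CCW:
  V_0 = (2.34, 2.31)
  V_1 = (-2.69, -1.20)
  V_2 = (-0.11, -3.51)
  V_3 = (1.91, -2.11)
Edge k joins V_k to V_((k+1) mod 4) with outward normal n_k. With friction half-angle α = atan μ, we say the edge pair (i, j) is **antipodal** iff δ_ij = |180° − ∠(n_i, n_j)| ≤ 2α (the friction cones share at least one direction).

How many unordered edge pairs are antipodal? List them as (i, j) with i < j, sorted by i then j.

count = 2; pairs: (0,2), (0,3)

α = atan 0.5 = 26.57°;  2α = 53.13°
n_0 = (-0.5723, +0.8201)
n_1 = (-0.6670, -0.7450)
n_2 = (+0.5696, -0.8219)
n_3 = (+0.9953, -0.0968)
  (0,1): δ = 76.75°  ·
  (0,2): δ = 0.18°  ✓
  (0,3): δ = 49.54°  ✓
  (1,2): δ = 103.44°  ·
  (1,3): δ = 53.72°  ·
  (2,3): δ = 130.28°  ·
antipodal pairs: 2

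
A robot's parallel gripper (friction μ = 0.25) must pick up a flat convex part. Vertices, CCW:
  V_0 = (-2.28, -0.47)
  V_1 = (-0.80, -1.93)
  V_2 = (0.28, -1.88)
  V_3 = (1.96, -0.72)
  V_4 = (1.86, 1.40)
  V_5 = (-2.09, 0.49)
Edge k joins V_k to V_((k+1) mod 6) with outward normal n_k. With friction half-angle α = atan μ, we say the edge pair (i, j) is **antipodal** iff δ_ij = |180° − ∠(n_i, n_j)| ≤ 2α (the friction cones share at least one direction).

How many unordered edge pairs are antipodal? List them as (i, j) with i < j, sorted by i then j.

α = atan 0.25 = 14.04°;  2α = 28.07°
n_0 = (-0.7023, -0.7119)
n_1 = (+0.0462, -0.9989)
n_2 = (+0.5682, -0.8229)
n_3 = (+0.9989, +0.0471)
n_4 = (-0.2245, +0.9745)
n_5 = (-0.9810, +0.1942)
  (0,1): δ = 132.74°  ·
  (0,2): δ = 100.77°  ·
  (0,3): δ = 42.69°  ·
  (0,4): δ = 57.58°  ·
  (0,5): δ = 123.42°  ·
  (1,2): δ = 148.03°  ·
  (1,3): δ = 89.95°  ·
  (1,4): δ = 10.32°  ✓
  (1,5): δ = 76.15°  ·
  (2,3): δ = 121.92°  ·
  (2,4): δ = 21.65°  ✓
  (2,5): δ = 44.18°  ·
  (3,4): δ = 79.73°  ·
  (3,5): δ = 13.90°  ✓
  (4,5): δ = 114.17°  ·
antipodal pairs: 3

count = 3; pairs: (1,4), (2,4), (3,5)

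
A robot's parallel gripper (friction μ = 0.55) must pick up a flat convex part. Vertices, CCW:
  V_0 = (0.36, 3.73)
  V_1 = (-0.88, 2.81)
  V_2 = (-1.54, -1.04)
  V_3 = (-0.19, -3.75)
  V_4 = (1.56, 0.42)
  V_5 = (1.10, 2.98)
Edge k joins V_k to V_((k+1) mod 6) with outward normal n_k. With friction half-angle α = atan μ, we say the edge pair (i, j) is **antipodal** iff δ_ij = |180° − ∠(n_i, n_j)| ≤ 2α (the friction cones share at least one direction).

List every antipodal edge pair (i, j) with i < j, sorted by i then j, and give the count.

α = atan 0.55 = 28.81°;  2α = 57.62°
n_0 = (-0.5958, +0.8031)
n_1 = (-0.9856, +0.1690)
n_2 = (-0.8951, -0.4459)
n_3 = (+0.9221, -0.3870)
n_4 = (+0.9842, +0.1769)
n_5 = (+0.7118, +0.7023)
  (0,1): δ = 136.30°  ·
  (0,2): δ = 100.09°  ·
  (0,3): δ = 30.66°  ✓
  (0,4): δ = 63.61°  ·
  (0,5): δ = 98.04°  ·
  (1,2): δ = 143.79°  ·
  (1,3): δ = 13.04°  ✓
  (1,4): δ = 19.91°  ✓
  (1,5): δ = 54.34°  ✓
  (2,3): δ = 49.25°  ✓
  (2,4): δ = 16.29°  ✓
  (2,5): δ = 18.14°  ✓
  (3,4): δ = 147.05°  ·
  (3,5): δ = 112.62°  ·
  (4,5): δ = 145.57°  ·
antipodal pairs: 7

count = 7; pairs: (0,3), (1,3), (1,4), (1,5), (2,3), (2,4), (2,5)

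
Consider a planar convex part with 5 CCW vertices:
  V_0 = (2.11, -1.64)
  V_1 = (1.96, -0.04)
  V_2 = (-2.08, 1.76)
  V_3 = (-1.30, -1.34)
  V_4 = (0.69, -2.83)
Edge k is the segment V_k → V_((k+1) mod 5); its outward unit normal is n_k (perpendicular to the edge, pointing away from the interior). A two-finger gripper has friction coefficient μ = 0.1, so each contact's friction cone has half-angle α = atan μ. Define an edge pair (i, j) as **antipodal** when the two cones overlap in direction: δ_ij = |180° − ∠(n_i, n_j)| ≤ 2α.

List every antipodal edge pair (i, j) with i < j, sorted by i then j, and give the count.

count = 1; pairs: (0,2)

α = atan 0.1 = 5.71°;  2α = 11.42°
n_0 = (+0.9956, +0.0933)
n_1 = (+0.4070, +0.9134)
n_2 = (-0.9698, -0.2440)
n_3 = (-0.5994, -0.8005)
n_4 = (+0.6423, -0.7664)
  (0,1): δ = 119.37°  ·
  (0,2): δ = 8.77°  ✓
  (0,3): δ = 47.82°  ·
  (0,4): δ = 124.61°  ·
  (1,2): δ = 51.86°  ·
  (1,3): δ = 12.81°  ·
  (1,4): δ = 63.98°  ·
  (2,3): δ = 140.95°  ·
  (2,4): δ = 64.16°  ·
  (3,4): δ = 103.21°  ·
antipodal pairs: 1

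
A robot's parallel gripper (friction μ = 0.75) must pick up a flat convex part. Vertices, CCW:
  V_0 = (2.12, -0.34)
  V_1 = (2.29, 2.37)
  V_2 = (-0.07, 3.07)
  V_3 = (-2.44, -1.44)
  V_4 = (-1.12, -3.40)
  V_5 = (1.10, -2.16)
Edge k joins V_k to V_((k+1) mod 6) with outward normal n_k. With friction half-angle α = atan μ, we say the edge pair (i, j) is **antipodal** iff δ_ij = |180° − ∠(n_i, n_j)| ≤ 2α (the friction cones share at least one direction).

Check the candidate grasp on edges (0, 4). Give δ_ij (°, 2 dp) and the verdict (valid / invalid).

δ = 122.78°, invalid

α = atan 0.75 = 36.87°;  2α = 73.74°
edge 0: e_0 = (+0.17, +2.71);  n_0 = (+0.9980, -0.0626)
edge 4: e_4 = (+2.22, +1.24);  n_4 = (+0.4876, -0.8730)
∠(n_0, n_4) = 57.22°
δ = |180° − 57.22°| = 122.78°
122.78° > 2α = 73.74°  →  invalid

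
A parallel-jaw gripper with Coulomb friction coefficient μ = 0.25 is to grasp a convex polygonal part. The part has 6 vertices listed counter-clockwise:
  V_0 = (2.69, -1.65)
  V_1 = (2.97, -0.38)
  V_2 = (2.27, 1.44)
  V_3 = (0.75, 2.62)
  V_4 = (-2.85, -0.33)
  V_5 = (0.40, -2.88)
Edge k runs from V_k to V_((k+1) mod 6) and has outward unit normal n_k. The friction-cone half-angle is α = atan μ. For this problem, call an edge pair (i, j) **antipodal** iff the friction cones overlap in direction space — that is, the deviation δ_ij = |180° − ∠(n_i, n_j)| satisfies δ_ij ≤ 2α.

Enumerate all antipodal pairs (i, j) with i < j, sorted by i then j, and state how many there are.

α = atan 0.25 = 14.04°;  2α = 28.07°
n_0 = (+0.9765, -0.2153)
n_1 = (+0.9333, +0.3590)
n_2 = (+0.6132, +0.7899)
n_3 = (-0.6338, +0.7735)
n_4 = (-0.6173, -0.7867)
n_5 = (+0.4732, -0.8810)
  (0,1): δ = 146.53°  ·
  (0,2): δ = 115.39°  ·
  (0,3): δ = 38.23°  ·
  (0,4): δ = 64.31°  ·
  (0,5): δ = 130.67°  ·
  (1,2): δ = 148.86°  ·
  (1,3): δ = 71.70°  ·
  (1,4): δ = 30.84°  ·
  (1,5): δ = 97.20°  ·
  (2,3): δ = 102.84°  ·
  (2,4): δ = 0.30°  ✓
  (2,5): δ = 66.06°  ·
  (3,4): δ = 77.45°  ·
  (3,5): δ = 11.09°  ✓
  (4,5): δ = 113.64°  ·
antipodal pairs: 2

count = 2; pairs: (2,4), (3,5)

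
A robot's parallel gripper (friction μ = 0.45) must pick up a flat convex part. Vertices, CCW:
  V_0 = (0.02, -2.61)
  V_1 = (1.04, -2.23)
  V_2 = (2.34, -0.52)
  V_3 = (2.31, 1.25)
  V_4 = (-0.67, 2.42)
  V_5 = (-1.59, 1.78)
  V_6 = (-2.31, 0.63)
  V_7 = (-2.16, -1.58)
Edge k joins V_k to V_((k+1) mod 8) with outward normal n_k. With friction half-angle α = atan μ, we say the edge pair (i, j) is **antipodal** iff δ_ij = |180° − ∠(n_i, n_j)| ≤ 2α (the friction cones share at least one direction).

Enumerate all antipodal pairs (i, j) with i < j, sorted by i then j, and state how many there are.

α = atan 0.45 = 24.23°;  2α = 48.46°
n_0 = (+0.3491, -0.9371)
n_1 = (+0.7961, -0.6052)
n_2 = (+0.9999, +0.0169)
n_3 = (+0.3655, +0.9308)
n_4 = (-0.5711, +0.8209)
n_5 = (-0.8476, +0.5307)
n_6 = (-0.9977, -0.0677)
n_7 = (-0.4272, -0.9042)
  (0,1): δ = 147.68°  ·
  (0,2): δ = 109.46°  ·
  (0,3): δ = 41.87°  ✓
  (0,4): δ = 14.39°  ✓
  (0,5): δ = 37.52°  ✓
  (0,6): δ = 73.45°  ·
  (0,7): δ = 134.28°  ·
  (1,2): δ = 141.79°  ·
  (1,3): δ = 74.19°  ·
  (1,4): δ = 17.93°  ✓
  (1,5): δ = 5.19°  ✓
  (1,6): δ = 41.13°  ✓
  (1,7): δ = 101.95°  ·
  (2,3): δ = 112.41°  ·
  (2,4): δ = 56.15°  ·
  (2,5): δ = 33.02°  ✓
  (2,6): δ = 2.91°  ✓
  (2,7): δ = 63.74°  ·
  (3,4): δ = 123.74°  ·
  (3,5): δ = 100.61°  ·
  (3,6): δ = 64.68°  ·
  (3,7): δ = 3.85°  ✓
  (4,5): δ = 156.87°  ·
  (4,6): δ = 120.94°  ·
  (4,7): δ = 60.11°  ·
  (5,6): δ = 144.07°  ·
  (5,7): δ = 83.24°  ·
  (6,7): δ = 119.17°  ·
antipodal pairs: 9

count = 9; pairs: (0,3), (0,4), (0,5), (1,4), (1,5), (1,6), (2,5), (2,6), (3,7)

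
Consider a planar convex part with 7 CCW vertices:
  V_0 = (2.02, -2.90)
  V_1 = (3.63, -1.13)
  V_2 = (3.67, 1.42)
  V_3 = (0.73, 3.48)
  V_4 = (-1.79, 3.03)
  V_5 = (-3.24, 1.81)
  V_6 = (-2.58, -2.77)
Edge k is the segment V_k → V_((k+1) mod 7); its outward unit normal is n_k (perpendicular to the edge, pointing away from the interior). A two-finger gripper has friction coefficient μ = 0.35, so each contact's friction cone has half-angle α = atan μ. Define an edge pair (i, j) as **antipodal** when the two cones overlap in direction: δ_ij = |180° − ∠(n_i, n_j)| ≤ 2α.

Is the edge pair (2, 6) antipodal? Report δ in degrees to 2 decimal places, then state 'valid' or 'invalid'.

α = atan 0.35 = 19.29°;  2α = 38.58°
edge 2: e_2 = (-2.94, +2.06);  n_2 = (+0.5738, +0.8190)
edge 6: e_6 = (+4.60, -0.13);  n_6 = (-0.0282, -0.9996)
∠(n_2, n_6) = 146.60°
δ = |180° − 146.60°| = 33.40°
33.40° ≤ 2α = 38.58°  →  valid

δ = 33.40°, valid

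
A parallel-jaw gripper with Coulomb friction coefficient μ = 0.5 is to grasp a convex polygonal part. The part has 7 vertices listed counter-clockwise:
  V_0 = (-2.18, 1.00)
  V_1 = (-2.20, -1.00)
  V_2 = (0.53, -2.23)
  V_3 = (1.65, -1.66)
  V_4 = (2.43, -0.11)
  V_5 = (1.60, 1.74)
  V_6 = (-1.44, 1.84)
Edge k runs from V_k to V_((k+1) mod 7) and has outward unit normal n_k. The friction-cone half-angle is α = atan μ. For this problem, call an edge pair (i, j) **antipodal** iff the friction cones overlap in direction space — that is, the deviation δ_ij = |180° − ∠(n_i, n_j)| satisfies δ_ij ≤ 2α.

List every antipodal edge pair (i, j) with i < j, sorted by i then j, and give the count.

α = atan 0.5 = 26.57°;  2α = 53.13°
n_0 = (-1.0000, +0.0100)
n_1 = (-0.4108, -0.9117)
n_2 = (+0.4536, -0.8912)
n_3 = (+0.8933, -0.4495)
n_4 = (+0.9124, +0.4093)
n_5 = (+0.0329, +0.9995)
n_6 = (-0.7504, +0.6610)
  (0,1): δ = 113.68°  ·
  (0,2): δ = 62.45°  ·
  (0,3): δ = 26.14°  ✓
  (0,4): δ = 24.74°  ✓
  (0,5): δ = 88.69°  ·
  (0,6): δ = 139.19°  ·
  (1,2): δ = 128.77°  ·
  (1,3): δ = 92.46°  ·
  (1,4): δ = 41.58°  ✓
  (1,5): δ = 22.37°  ✓
  (1,6): δ = 72.88°  ·
  (2,3): δ = 143.69°  ·
  (2,4): δ = 92.81°  ·
  (2,5): δ = 28.86°  ✓
  (2,6): δ = 21.65°  ✓
  (3,4): δ = 129.12°  ·
  (3,5): δ = 65.17°  ·
  (3,6): δ = 14.67°  ✓
  (4,5): δ = 116.05°  ·
  (4,6): δ = 65.54°  ·
  (5,6): δ = 129.49°  ·
antipodal pairs: 7

count = 7; pairs: (0,3), (0,4), (1,4), (1,5), (2,5), (2,6), (3,6)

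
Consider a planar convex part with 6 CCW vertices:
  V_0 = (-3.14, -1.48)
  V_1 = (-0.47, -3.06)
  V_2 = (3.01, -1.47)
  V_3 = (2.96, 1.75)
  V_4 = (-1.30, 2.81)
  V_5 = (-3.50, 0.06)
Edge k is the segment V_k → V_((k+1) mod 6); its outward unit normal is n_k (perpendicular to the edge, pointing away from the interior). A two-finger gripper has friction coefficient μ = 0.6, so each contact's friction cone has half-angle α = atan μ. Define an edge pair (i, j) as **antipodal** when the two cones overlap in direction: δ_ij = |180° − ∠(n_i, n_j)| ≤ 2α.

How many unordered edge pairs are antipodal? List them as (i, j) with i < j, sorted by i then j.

α = atan 0.6 = 30.96°;  2α = 61.93°
n_0 = (-0.5093, -0.8606)
n_1 = (+0.4156, -0.9096)
n_2 = (+0.9999, +0.0155)
n_3 = (+0.2415, +0.9704)
n_4 = (-0.7809, +0.6247)
n_5 = (-0.9737, -0.2276)
  (0,1): δ = 124.83°  ·
  (0,2): δ = 58.50°  ✓
  (0,3): δ = 16.64°  ✓
  (0,4): δ = 81.96°  ·
  (0,5): δ = 133.77°  ·
  (1,2): δ = 113.67°  ·
  (1,3): δ = 38.53°  ✓
  (1,4): δ = 26.78°  ✓
  (1,5): δ = 78.60°  ·
  (2,3): δ = 104.86°  ·
  (2,4): δ = 39.55°  ✓
  (2,5): δ = 12.27°  ✓
  (3,4): δ = 114.69°  ·
  (3,5): δ = 62.87°  ·
  (4,5): δ = 128.18°  ·
antipodal pairs: 6

count = 6; pairs: (0,2), (0,3), (1,3), (1,4), (2,4), (2,5)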